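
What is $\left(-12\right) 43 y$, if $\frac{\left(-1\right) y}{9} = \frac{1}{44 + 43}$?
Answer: $\frac{1548}{29} \approx 53.379$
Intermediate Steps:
$y = - \frac{3}{29}$ ($y = - \frac{9}{44 + 43} = - \frac{9}{87} = \left(-9\right) \frac{1}{87} = - \frac{3}{29} \approx -0.10345$)
$\left(-12\right) 43 y = \left(-12\right) 43 \left(- \frac{3}{29}\right) = \left(-516\right) \left(- \frac{3}{29}\right) = \frac{1548}{29}$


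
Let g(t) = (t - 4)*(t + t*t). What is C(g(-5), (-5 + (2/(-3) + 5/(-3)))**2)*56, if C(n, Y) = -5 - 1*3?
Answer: -448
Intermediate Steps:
g(t) = (-4 + t)*(t + t**2)
C(n, Y) = -8 (C(n, Y) = -5 - 3 = -8)
C(g(-5), (-5 + (2/(-3) + 5/(-3)))**2)*56 = -8*56 = -448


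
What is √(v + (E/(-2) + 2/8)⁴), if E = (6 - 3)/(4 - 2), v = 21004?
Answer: √336065/4 ≈ 144.93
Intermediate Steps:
E = 3/2 ≈ 1.5000
√(v + (E/(-2) + 2/8)⁴) = √(21004 + ((3/2)/(-2) + 2/8)⁴) = √(21004 + ((3/2)*(-½) + 2*(⅛))⁴) = √(21004 + (-¾ + ¼)⁴) = √(21004 + (-½)⁴) = √(21004 + 1/16) = √(336065/16) = √336065/4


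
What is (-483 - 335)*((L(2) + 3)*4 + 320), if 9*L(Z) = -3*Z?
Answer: -808184/3 ≈ -2.6939e+5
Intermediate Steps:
L(Z) = -Z/3 (L(Z) = (-3*Z)/9 = -Z/3)
(-483 - 335)*((L(2) + 3)*4 + 320) = (-483 - 335)*((-⅓*2 + 3)*4 + 320) = -818*((-⅔ + 3)*4 + 320) = -818*((7/3)*4 + 320) = -818*(28/3 + 320) = -818*988/3 = -808184/3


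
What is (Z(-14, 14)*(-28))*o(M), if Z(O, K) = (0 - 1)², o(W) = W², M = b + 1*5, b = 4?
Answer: -2268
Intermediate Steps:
M = 9 (M = 4 + 1*5 = 4 + 5 = 9)
Z(O, K) = 1 (Z(O, K) = (-1)² = 1)
(Z(-14, 14)*(-28))*o(M) = (1*(-28))*9² = -28*81 = -2268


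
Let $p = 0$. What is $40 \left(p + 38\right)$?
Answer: $1520$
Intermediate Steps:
$40 \left(p + 38\right) = 40 \left(0 + 38\right) = 40 \cdot 38 = 1520$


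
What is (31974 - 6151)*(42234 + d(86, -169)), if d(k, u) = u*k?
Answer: 715297100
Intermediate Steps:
d(k, u) = k*u
(31974 - 6151)*(42234 + d(86, -169)) = (31974 - 6151)*(42234 + 86*(-169)) = 25823*(42234 - 14534) = 25823*27700 = 715297100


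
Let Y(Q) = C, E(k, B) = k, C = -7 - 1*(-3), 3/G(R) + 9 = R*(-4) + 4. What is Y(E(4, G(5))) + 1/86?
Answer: -343/86 ≈ -3.9884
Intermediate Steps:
G(R) = 3/(-5 - 4*R) (G(R) = 3/(-9 + (R*(-4) + 4)) = 3/(-9 + (-4*R + 4)) = 3/(-9 + (4 - 4*R)) = 3/(-5 - 4*R))
C = -4 (C = -7 + 3 = -4)
Y(Q) = -4
Y(E(4, G(5))) + 1/86 = -4 + 1/86 = -343/86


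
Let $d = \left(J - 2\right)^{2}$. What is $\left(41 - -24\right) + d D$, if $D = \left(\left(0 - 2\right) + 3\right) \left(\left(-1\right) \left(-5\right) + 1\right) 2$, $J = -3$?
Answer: $365$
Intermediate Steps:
$D = 12$ ($D = \left(-2 + 3\right) \left(5 + 1\right) 2 = 1 \cdot 6 \cdot 2 = 6 \cdot 2 = 12$)
$d = 25$ ($d = \left(-3 - 2\right)^{2} = \left(-5\right)^{2} = 25$)
$\left(41 - -24\right) + d D = \left(41 - -24\right) + 25 \cdot 12 = \left(41 + 24\right) + 300 = 65 + 300 = 365$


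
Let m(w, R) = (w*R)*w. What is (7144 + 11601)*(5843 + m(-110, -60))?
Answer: -13499342965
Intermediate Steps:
m(w, R) = R*w² (m(w, R) = (R*w)*w = R*w²)
(7144 + 11601)*(5843 + m(-110, -60)) = (7144 + 11601)*(5843 - 60*(-110)²) = 18745*(5843 - 60*12100) = 18745*(5843 - 726000) = 18745*(-720157) = -13499342965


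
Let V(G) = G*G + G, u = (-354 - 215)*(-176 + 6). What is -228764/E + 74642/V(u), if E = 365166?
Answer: -535117341549187/854195360507145 ≈ -0.62646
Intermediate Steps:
u = 96730 (u = -569*(-170) = 96730)
V(G) = G + G**2 (V(G) = G**2 + G = G + G**2)
-228764/E + 74642/V(u) = -228764/365166 + 74642/((96730*(1 + 96730))) = -228764*1/365166 + 74642/((96730*96731)) = -114382/182583 + 74642/9356789630 = -114382/182583 + 74642*(1/9356789630) = -114382/182583 + 37321/4678394815 = -535117341549187/854195360507145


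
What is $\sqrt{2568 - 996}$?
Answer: $2 \sqrt{393} \approx 39.648$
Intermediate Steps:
$\sqrt{2568 - 996} = \sqrt{1572} = 2 \sqrt{393}$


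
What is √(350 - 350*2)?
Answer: 5*I*√14 ≈ 18.708*I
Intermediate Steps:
√(350 - 350*2) = √(350 - 70*10) = √(350 - 700) = √(-350) = 5*I*√14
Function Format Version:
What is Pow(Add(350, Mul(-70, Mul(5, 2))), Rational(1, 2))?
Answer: Mul(5, I, Pow(14, Rational(1, 2))) ≈ Mul(18.708, I)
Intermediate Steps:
Pow(Add(350, Mul(-70, Mul(5, 2))), Rational(1, 2)) = Pow(Add(350, Mul(-70, 10)), Rational(1, 2)) = Pow(Add(350, -700), Rational(1, 2)) = Pow(-350, Rational(1, 2)) = Mul(5, I, Pow(14, Rational(1, 2)))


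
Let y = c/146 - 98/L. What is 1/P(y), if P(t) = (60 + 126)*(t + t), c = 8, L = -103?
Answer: 7519/2814552 ≈ 0.0026715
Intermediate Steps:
y = 7566/7519 (y = 8/146 - 98/(-103) = 8*(1/146) - 98*(-1/103) = 4/73 + 98/103 = 7566/7519 ≈ 1.0063)
P(t) = 372*t (P(t) = 186*(2*t) = 372*t)
1/P(y) = 1/(372*(7566/7519)) = 1/(2814552/7519) = 7519/2814552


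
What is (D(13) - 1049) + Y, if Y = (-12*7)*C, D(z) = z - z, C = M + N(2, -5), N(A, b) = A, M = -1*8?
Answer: -545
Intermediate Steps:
M = -8
C = -6 (C = -8 + 2 = -6)
D(z) = 0
Y = 504 (Y = -12*7*(-6) = -84*(-6) = 504)
(D(13) - 1049) + Y = (0 - 1049) + 504 = -1049 + 504 = -545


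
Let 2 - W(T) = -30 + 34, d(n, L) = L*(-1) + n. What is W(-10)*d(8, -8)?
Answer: -32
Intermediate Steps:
d(n, L) = n - L (d(n, L) = -L + n = n - L)
W(T) = -2 (W(T) = 2 - (-30 + 34) = 2 - 1*4 = 2 - 4 = -2)
W(-10)*d(8, -8) = -2*(8 - 1*(-8)) = -2*(8 + 8) = -2*16 = -32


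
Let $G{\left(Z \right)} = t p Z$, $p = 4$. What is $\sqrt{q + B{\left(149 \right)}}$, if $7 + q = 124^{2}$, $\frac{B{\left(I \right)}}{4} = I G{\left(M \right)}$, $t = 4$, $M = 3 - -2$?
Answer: $\sqrt{63049} \approx 251.1$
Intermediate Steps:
$M = 5$ ($M = 3 + 2 = 5$)
$G{\left(Z \right)} = 16 Z$ ($G{\left(Z \right)} = 4 \cdot 4 Z = 16 Z$)
$B{\left(I \right)} = 320 I$ ($B{\left(I \right)} = 4 I 16 \cdot 5 = 4 I 80 = 4 \cdot 80 I = 320 I$)
$q = 15369$ ($q = -7 + 124^{2} = -7 + 15376 = 15369$)
$\sqrt{q + B{\left(149 \right)}} = \sqrt{15369 + 320 \cdot 149} = \sqrt{15369 + 47680} = \sqrt{63049}$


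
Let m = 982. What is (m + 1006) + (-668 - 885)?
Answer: 435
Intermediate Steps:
(m + 1006) + (-668 - 885) = (982 + 1006) + (-668 - 885) = 1988 - 1553 = 435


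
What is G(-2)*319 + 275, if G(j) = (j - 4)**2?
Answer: 11759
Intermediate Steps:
G(j) = (-4 + j)**2
G(-2)*319 + 275 = (-4 - 2)**2*319 + 275 = (-6)**2*319 + 275 = 36*319 + 275 = 11484 + 275 = 11759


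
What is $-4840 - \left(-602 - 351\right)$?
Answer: $-3887$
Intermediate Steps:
$-4840 - \left(-602 - 351\right) = -4840 - -953 = -4840 + 953 = -3887$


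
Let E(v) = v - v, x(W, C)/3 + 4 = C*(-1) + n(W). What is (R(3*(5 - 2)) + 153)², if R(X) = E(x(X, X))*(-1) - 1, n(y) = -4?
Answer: 23104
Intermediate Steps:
x(W, C) = -24 - 3*C (x(W, C) = -12 + 3*(C*(-1) - 4) = -12 + 3*(-C - 4) = -12 + 3*(-4 - C) = -12 + (-12 - 3*C) = -24 - 3*C)
E(v) = 0
R(X) = -1 (R(X) = 0*(-1) - 1 = 0 - 1 = -1)
(R(3*(5 - 2)) + 153)² = (-1 + 153)² = 152² = 23104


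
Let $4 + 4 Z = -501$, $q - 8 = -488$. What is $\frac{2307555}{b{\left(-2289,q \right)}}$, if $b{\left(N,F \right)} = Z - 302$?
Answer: $- \frac{3076740}{571} \approx -5388.3$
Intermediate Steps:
$q = -480$ ($q = 8 - 488 = -480$)
$Z = - \frac{505}{4}$ ($Z = -1 + \frac{1}{4} \left(-501\right) = -1 - \frac{501}{4} = - \frac{505}{4} \approx -126.25$)
$b{\left(N,F \right)} = - \frac{1713}{4}$ ($b{\left(N,F \right)} = - \frac{505}{4} - 302 = - \frac{1713}{4}$)
$\frac{2307555}{b{\left(-2289,q \right)}} = \frac{2307555}{- \frac{1713}{4}} = 2307555 \left(- \frac{4}{1713}\right) = - \frac{3076740}{571}$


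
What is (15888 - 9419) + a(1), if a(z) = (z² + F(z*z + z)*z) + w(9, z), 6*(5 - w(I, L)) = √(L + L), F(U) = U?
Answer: 6477 - √2/6 ≈ 6476.8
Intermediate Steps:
w(I, L) = 5 - √2*√L/6 (w(I, L) = 5 - √(L + L)/6 = 5 - √2*√L/6)
a(z) = 5 + z² + z*(z + z²) - √2*√z/6 (a(z) = (z² + (z*z + z)*z) + (5 - √2*√z/6) = (z² + (z² + z)*z) + (5 - √2*√z/6) = (z² + (z + z²)*z) + (5 - √2*√z/6) = (z² + z*(z + z²)) + (5 - √2*√z/6) = 5 + z² + z*(z + z²) - √2*√z/6)
(15888 - 9419) + a(1) = (15888 - 9419) + (5 + 1³ + 2*1² - √2*√1/6) = 6469 + (5 + 1 + 2*1 - ⅙*√2*1) = 6469 + (5 + 1 + 2 - √2/6) = 6469 + (8 - √2/6) = 6477 - √2/6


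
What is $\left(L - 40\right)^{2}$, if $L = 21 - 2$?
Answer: $441$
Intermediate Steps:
$L = 19$ ($L = 21 - 2 = 19$)
$\left(L - 40\right)^{2} = \left(19 - 40\right)^{2} = \left(-21\right)^{2} = 441$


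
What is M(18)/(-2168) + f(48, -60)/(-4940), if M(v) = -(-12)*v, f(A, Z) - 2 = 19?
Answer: -139071/1338740 ≈ -0.10388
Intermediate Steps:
f(A, Z) = 21 (f(A, Z) = 2 + 19 = 21)
M(v) = 12*v
M(18)/(-2168) + f(48, -60)/(-4940) = (12*18)/(-2168) + 21/(-4940) = 216*(-1/2168) + 21*(-1/4940) = -27/271 - 21/4940 = -139071/1338740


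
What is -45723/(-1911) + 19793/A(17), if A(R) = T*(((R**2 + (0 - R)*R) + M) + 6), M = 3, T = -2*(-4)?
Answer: 13705493/45864 ≈ 298.83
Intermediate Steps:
T = 8
A(R) = 72 (A(R) = 8*(((R**2 + (0 - R)*R) + 3) + 6) = 8*(((R**2 + (-R)*R) + 3) + 6) = 8*(((R**2 - R**2) + 3) + 6) = 8*((0 + 3) + 6) = 8*(3 + 6) = 8*9 = 72)
-45723/(-1911) + 19793/A(17) = -45723/(-1911) + 19793/72 = -45723*(-1/1911) + 19793*(1/72) = 15241/637 + 19793/72 = 13705493/45864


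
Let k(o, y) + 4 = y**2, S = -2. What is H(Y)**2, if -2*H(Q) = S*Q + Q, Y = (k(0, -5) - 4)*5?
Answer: 7225/4 ≈ 1806.3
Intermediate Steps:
k(o, y) = -4 + y**2
Y = 85 (Y = ((-4 + (-5)**2) - 4)*5 = ((-4 + 25) - 4)*5 = (21 - 4)*5 = 17*5 = 85)
H(Q) = Q/2 (H(Q) = -(-2*Q + Q)/2 = -(-1)*Q/2 = Q/2)
H(Y)**2 = ((1/2)*85)**2 = (85/2)**2 = 7225/4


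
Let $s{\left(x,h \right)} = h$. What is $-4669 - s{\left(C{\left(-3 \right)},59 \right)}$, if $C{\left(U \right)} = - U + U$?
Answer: $-4728$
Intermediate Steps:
$C{\left(U \right)} = 0$
$-4669 - s{\left(C{\left(-3 \right)},59 \right)} = -4669 - 59 = -4728$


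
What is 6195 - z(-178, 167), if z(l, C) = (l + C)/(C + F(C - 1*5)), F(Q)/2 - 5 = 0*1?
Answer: 1096526/177 ≈ 6195.1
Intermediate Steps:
F(Q) = 10 (F(Q) = 10 + 2*(0*1) = 10 + 2*0 = 10 + 0 = 10)
z(l, C) = (C + l)/(10 + C) (z(l, C) = (l + C)/(C + 10) = (C + l)/(10 + C))
6195 - z(-178, 167) = 6195 - (167 - 178)/(10 + 167) = 6195 - (-11)/177 = 6195 - 1*(-11/177) = 6195 + 11/177 = 1096526/177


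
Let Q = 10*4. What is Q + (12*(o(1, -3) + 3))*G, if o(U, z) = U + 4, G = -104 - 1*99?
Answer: -19448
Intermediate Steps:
G = -203 (G = -104 - 99 = -203)
o(U, z) = 4 + U
Q = 40
Q + (12*(o(1, -3) + 3))*G = 40 + (12*((4 + 1) + 3))*(-203) = 40 + (12*(5 + 3))*(-203) = 40 + (12*8)*(-203) = 40 + 96*(-203) = 40 - 19488 = -19448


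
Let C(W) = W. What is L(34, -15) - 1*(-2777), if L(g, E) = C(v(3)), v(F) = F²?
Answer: 2786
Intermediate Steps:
L(g, E) = 9 (L(g, E) = 3² = 9)
L(34, -15) - 1*(-2777) = 9 - 1*(-2777) = 9 + 2777 = 2786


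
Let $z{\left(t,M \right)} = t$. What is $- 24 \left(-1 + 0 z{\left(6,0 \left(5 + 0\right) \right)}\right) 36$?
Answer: $864$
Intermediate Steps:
$- 24 \left(-1 + 0 z{\left(6,0 \left(5 + 0\right) \right)}\right) 36 = - 24 \left(-1 + 0 \cdot 6\right) 36 = - 24 \left(-1 + 0\right) 36 = \left(-24\right) \left(-1\right) 36 = 24 \cdot 36 = 864$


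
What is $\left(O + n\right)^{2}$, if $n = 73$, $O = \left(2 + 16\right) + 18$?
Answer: $11881$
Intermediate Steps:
$O = 36$ ($O = 18 + 18 = 36$)
$\left(O + n\right)^{2} = \left(36 + 73\right)^{2} = 109^{2} = 11881$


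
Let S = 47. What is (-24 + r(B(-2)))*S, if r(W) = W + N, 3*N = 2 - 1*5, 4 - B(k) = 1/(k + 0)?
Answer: -1927/2 ≈ -963.50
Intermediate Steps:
B(k) = 4 - 1/k (B(k) = 4 - 1/(k + 0) = 4 - 1/k)
N = -1 (N = (2 - 1*5)/3 = (2 - 5)/3 = (1/3)*(-3) = -1)
r(W) = -1 + W (r(W) = W - 1 = -1 + W)
(-24 + r(B(-2)))*S = (-24 + (-1 + (4 - 1/(-2))))*47 = (-24 + (-1 + (4 - 1*(-1/2))))*47 = (-24 + (-1 + (4 + 1/2)))*47 = (-24 + (-1 + 9/2))*47 = (-24 + 7/2)*47 = -41/2*47 = -1927/2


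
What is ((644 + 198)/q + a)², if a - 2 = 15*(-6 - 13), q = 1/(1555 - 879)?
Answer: 323657450281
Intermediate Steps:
q = 1/676 ≈ 0.0014793
a = -283 (a = 2 + 15*(-6 - 13) = 2 + 15*(-19) = 2 - 285 = -283)
((644 + 198)/q + a)² = ((644 + 198)/(1/676) - 283)² = (842*676 - 283)² = (569192 - 283)² = 568909² = 323657450281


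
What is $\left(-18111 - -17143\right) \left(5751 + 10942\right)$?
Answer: $-16158824$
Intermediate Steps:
$\left(-18111 - -17143\right) \left(5751 + 10942\right) = \left(-18111 + 17143\right) 16693 = \left(-968\right) 16693 = -16158824$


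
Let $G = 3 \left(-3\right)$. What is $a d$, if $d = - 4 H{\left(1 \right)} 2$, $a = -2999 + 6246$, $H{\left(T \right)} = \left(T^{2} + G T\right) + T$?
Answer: $181832$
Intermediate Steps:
$G = -9$
$H{\left(T \right)} = T^{2} - 8 T$ ($H{\left(T \right)} = \left(T^{2} - 9 T\right) + T = T^{2} - 8 T$)
$a = 3247$
$d = 56$ ($d = - 4 \cdot 1 \left(-8 + 1\right) 2 = - 4 \cdot 1 \left(-7\right) 2 = \left(-4\right) \left(-7\right) 2 = 28 \cdot 2 = 56$)
$a d = 3247 \cdot 56 = 181832$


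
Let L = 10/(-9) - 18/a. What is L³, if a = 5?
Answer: -9528128/91125 ≈ -104.56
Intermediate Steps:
L = -212/45 (L = 10/(-9) - 18/5 = 10*(-⅑) - 18*⅕ = -10/9 - 18/5 = -212/45 ≈ -4.7111)
L³ = (-212/45)³ = -9528128/91125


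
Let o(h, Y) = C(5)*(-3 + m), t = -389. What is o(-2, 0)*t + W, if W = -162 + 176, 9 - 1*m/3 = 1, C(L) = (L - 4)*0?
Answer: 14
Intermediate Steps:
C(L) = 0 (C(L) = (-4 + L)*0 = 0)
m = 24 (m = 27 - 3*1 = 27 - 3 = 24)
o(h, Y) = 0 (o(h, Y) = 0*(-3 + 24) = 0*21 = 0)
W = 14
o(-2, 0)*t + W = 0*(-389) + 14 = 0 + 14 = 14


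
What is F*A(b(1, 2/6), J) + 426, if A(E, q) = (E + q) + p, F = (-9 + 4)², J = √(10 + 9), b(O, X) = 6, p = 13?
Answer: 901 + 25*√19 ≈ 1010.0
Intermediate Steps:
J = √19 ≈ 4.3589
F = 25 (F = (-5)² = 25)
A(E, q) = 13 + E + q (A(E, q) = (E + q) + 13 = 13 + E + q)
F*A(b(1, 2/6), J) + 426 = 25*(13 + 6 + √19) + 426 = 25*(19 + √19) + 426 = (475 + 25*√19) + 426 = 901 + 25*√19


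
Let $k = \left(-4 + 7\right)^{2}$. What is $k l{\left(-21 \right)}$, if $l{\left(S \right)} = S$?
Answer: $-189$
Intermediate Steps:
$k = 9$ ($k = 3^{2} = 9$)
$k l{\left(-21 \right)} = 9 \left(-21\right) = -189$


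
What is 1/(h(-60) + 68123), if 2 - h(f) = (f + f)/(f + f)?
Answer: 1/68124 ≈ 1.4679e-5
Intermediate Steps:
h(f) = 1 (h(f) = 2 - (f + f)/(f + f) = 2 - 2*f/(2*f) = 2 - 2*f*1/(2*f) = 2 - 1*1 = 2 - 1 = 1)
1/(h(-60) + 68123) = 1/(1 + 68123) = 1/68124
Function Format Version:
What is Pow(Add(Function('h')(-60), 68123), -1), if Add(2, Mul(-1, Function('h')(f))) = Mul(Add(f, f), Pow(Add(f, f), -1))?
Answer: Rational(1, 68124) ≈ 1.4679e-5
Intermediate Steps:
Function('h')(f) = 1 (Function('h')(f) = Add(2, Mul(-1, Mul(Add(f, f), Pow(Add(f, f), -1)))) = Add(2, Mul(-1, Mul(Mul(2, f), Pow(Mul(2, f), -1)))) = Add(2, Mul(-1, Mul(Mul(2, f), Mul(Rational(1, 2), Pow(f, -1))))) = Add(2, Mul(-1, 1)) = Add(2, -1) = 1)
Pow(Add(Function('h')(-60), 68123), -1) = Pow(Add(1, 68123), -1) = Pow(68124, -1) = Rational(1, 68124)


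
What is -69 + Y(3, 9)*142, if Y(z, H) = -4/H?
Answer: -1189/9 ≈ -132.11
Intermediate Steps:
-69 + Y(3, 9)*142 = -69 - 4/9*142 = -69 - 568/9 = -1189/9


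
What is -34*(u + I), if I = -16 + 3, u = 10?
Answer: 102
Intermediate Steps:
I = -13
-34*(u + I) = -34*(10 - 13) = -34*(-3) = 102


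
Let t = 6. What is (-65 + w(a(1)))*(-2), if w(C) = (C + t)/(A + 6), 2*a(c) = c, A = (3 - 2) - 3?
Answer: 507/4 ≈ 126.75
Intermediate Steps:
A = -2 (A = 1 - 3 = -2)
a(c) = c/2
w(C) = 3/2 + C/4 (w(C) = (C + 6)/(-2 + 6) = (6 + C)/4 = (6 + C)*(1/4) = 3/2 + C/4)
(-65 + w(a(1)))*(-2) = (-65 + (3/2 + ((1/2)*1)/4))*(-2) = (-65 + (3/2 + (1/4)*(1/2)))*(-2) = (-65 + (3/2 + 1/8))*(-2) = (-65 + 13/8)*(-2) = -507/8*(-2) = 507/4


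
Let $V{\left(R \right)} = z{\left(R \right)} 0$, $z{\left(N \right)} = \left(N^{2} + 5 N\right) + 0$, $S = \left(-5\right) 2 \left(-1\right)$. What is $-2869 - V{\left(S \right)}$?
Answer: $-2869$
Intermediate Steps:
$S = 10$ ($S = \left(-10\right) \left(-1\right) = 10$)
$z{\left(N \right)} = N^{2} + 5 N$
$V{\left(R \right)} = 0$ ($V{\left(R \right)} = R \left(5 + R\right) 0 = 0$)
$-2869 - V{\left(S \right)} = -2869 - 0 = -2869 + 0 = -2869$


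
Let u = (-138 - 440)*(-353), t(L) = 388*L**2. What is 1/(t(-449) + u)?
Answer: 1/78425222 ≈ 1.2751e-8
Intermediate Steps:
u = 204034 (u = -578*(-353) = 204034)
1/(t(-449) + u) = 1/(388*(-449)**2 + 204034) = 1/(388*201601 + 204034) = 1/(78221188 + 204034) = 1/78425222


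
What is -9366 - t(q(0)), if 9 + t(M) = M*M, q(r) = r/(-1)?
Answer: -9357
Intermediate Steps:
q(r) = -r (q(r) = r*(-1) = -r)
t(M) = -9 + M**2 (t(M) = -9 + M*M = -9 + M**2)
-9366 - t(q(0)) = -9366 - (-9 + (-1*0)**2) = -9366 - (-9 + 0**2) = -9366 - (-9 + 0) = -9366 - 1*(-9) = -9366 + 9 = -9357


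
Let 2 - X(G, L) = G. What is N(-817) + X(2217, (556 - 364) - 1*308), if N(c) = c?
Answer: -3032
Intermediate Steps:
X(G, L) = 2 - G
N(-817) + X(2217, (556 - 364) - 1*308) = -817 + (2 - 1*2217) = -817 + (2 - 2217) = -817 - 2215 = -3032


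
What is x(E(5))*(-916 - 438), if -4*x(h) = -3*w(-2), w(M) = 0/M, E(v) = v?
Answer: 0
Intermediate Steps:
w(M) = 0
x(h) = 0 (x(h) = -(-3)*0/4 = -¼*0 = 0)
x(E(5))*(-916 - 438) = 0*(-916 - 438) = 0*(-1354) = 0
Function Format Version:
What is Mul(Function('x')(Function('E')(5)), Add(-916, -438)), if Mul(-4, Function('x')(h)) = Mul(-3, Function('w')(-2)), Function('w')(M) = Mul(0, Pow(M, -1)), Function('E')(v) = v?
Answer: 0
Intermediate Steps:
Function('w')(M) = 0
Function('x')(h) = 0 (Function('x')(h) = Mul(Rational(-1, 4), Mul(-3, 0)) = Mul(Rational(-1, 4), 0) = 0)
Mul(Function('x')(Function('E')(5)), Add(-916, -438)) = Mul(0, Add(-916, -438)) = Mul(0, -1354) = 0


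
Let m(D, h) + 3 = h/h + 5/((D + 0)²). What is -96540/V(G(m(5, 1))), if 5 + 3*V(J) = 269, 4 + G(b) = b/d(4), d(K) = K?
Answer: -24135/22 ≈ -1097.0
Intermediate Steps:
m(D, h) = -2 + 5/D² (m(D, h) = -3 + (h/h + 5/((D + 0)²)) = -3 + (1 + 5/(D²)) = -3 + (1 + 5/D²) = -2 + 5/D²)
G(b) = -4 + b/4
V(J) = 88 (V(J) = -5/3 + (⅓)*269 = -5/3 + 269/3 = 88)
-96540/V(G(m(5, 1))) = -96540/88 = -96540*1/88 = -24135/22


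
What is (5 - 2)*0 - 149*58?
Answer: -8642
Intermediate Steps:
(5 - 2)*0 - 149*58 = 3*0 - 8642 = 0 - 8642 = -8642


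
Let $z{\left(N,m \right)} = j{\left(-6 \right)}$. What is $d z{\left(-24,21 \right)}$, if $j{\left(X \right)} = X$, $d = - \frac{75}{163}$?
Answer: $\frac{450}{163} \approx 2.7607$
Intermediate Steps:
$d = - \frac{75}{163}$ ($d = \left(-75\right) \frac{1}{163} = - \frac{75}{163} \approx -0.46012$)
$z{\left(N,m \right)} = -6$
$d z{\left(-24,21 \right)} = \left(- \frac{75}{163}\right) \left(-6\right) = \frac{450}{163}$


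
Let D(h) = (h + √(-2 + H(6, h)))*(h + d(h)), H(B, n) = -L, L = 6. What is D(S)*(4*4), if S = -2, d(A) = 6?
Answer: -128 + 128*I*√2 ≈ -128.0 + 181.02*I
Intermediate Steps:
H(B, n) = -6 (H(B, n) = -1*6 = -6)
D(h) = (6 + h)*(h + 2*I*√2) (D(h) = (h + √(-2 - 6))*(h + 6) = (h + √(-8))*(6 + h) = (h + 2*I*√2)*(6 + h) = (6 + h)*(h + 2*I*√2))
D(S)*(4*4) = ((-2)² + 6*(-2) + 12*I*√2 + 2*I*(-2)*√2)*(4*4) = (4 - 12 + 12*I*√2 - 4*I*√2)*16 = (-8 + 8*I*√2)*16 = -128 + 128*I*√2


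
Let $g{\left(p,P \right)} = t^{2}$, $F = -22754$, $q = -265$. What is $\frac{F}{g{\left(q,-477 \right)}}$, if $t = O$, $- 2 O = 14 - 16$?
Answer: $-22754$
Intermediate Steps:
$O = 1$ ($O = - \frac{14 - 16}{2} = \left(- \frac{1}{2}\right) \left(-2\right) = 1$)
$t = 1$
$g{\left(p,P \right)} = 1$ ($g{\left(p,P \right)} = 1^{2} = 1$)
$\frac{F}{g{\left(q,-477 \right)}} = - \frac{22754}{1} = \left(-22754\right) 1 = -22754$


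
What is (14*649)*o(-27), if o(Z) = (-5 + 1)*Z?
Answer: 981288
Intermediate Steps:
o(Z) = -4*Z
(14*649)*o(-27) = (14*649)*(-4*(-27)) = 9086*108 = 981288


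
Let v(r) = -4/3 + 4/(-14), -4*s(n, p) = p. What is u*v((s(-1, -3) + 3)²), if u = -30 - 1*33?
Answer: 102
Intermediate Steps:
s(n, p) = -p/4
v(r) = -34/21 (v(r) = -4*⅓ + 4*(-1/14) = -4/3 - 2/7 = -34/21)
u = -63 (u = -30 - 33 = -63)
u*v((s(-1, -3) + 3)²) = -63*(-34/21) = 102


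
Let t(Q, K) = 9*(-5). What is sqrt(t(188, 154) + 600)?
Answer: sqrt(555) ≈ 23.558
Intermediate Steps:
t(Q, K) = -45
sqrt(t(188, 154) + 600) = sqrt(-45 + 600) = sqrt(555)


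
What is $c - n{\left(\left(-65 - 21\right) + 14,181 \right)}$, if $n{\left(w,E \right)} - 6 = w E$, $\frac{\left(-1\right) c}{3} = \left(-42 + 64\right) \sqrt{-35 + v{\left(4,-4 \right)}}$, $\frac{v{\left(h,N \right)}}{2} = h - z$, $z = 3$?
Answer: $13026 - 66 i \sqrt{33} \approx 13026.0 - 379.14 i$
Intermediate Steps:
$v{\left(h,N \right)} = -6 + 2 h$ ($v{\left(h,N \right)} = 2 \left(h - 3\right) = 2 \left(-3 + h\right) = -6 + 2 h$)
$c = - 66 i \sqrt{33}$ ($c = - 3 \left(-42 + 64\right) \sqrt{-35 + \left(-6 + 2 \cdot 4\right)} = - 3 \cdot 22 \sqrt{-35 + \left(-6 + 8\right)} = - 3 \cdot 22 \sqrt{-35 + 2} = - 3 \cdot 22 \sqrt{-33} = - 3 \cdot 22 i \sqrt{33} = - 66 i \sqrt{33} \approx - 379.14 i$)
$n{\left(w,E \right)} = 6 + E w$ ($n{\left(w,E \right)} = 6 + w E = 6 + E w$)
$c - n{\left(\left(-65 - 21\right) + 14,181 \right)} = - 66 i \sqrt{33} - \left(6 + 181 \left(\left(-65 - 21\right) + 14\right)\right) = - 66 i \sqrt{33} - \left(6 + 181 \left(-86 + 14\right)\right) = - 66 i \sqrt{33} - \left(6 + 181 \left(-72\right)\right) = - 66 i \sqrt{33} - \left(6 - 13032\right) = - 66 i \sqrt{33} - -13026 = - 66 i \sqrt{33} + 13026 = 13026 - 66 i \sqrt{33}$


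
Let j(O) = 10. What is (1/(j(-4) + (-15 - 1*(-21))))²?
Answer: 1/256 ≈ 0.0039063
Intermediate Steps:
(1/(j(-4) + (-15 - 1*(-21))))² = (1/(10 + (-15 - 1*(-21))))² = (1/(10 + (-15 + 21)))² = (1/(10 + 6))² = (1/16)² = 1/256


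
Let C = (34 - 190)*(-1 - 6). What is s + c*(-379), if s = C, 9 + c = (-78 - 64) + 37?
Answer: 44298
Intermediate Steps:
C = 1092 (C = -156*(-7) = 1092)
c = -114 (c = -9 + ((-78 - 64) + 37) = -9 + (-142 + 37) = -9 - 105 = -114)
s = 1092
s + c*(-379) = 1092 - 114*(-379) = 1092 + 43206 = 44298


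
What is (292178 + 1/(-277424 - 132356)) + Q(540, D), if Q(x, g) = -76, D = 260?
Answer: 119697557559/409780 ≈ 2.9210e+5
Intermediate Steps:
(292178 + 1/(-277424 - 132356)) + Q(540, D) = (292178 + 1/(-277424 - 132356)) - 76 = (292178 + 1/(-409780)) - 76 = (292178 - 1/409780) - 76 = 119728700839/409780 - 76 = 119697557559/409780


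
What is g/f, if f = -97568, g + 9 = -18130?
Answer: 18139/97568 ≈ 0.18591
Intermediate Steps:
g = -18139 (g = -9 - 18130 = -18139)
g/f = -18139/(-97568) = -18139*(-1/97568) = 18139/97568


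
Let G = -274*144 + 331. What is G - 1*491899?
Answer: -531024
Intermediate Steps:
G = -39125 (G = -39456 + 331 = -39125)
G - 1*491899 = -39125 - 1*491899 = -39125 - 491899 = -531024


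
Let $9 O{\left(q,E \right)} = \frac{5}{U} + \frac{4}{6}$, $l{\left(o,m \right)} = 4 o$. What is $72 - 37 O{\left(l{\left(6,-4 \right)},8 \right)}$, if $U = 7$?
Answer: $\frac{12535}{189} \approx 66.323$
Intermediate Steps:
$O{\left(q,E \right)} = \frac{29}{189}$ ($O{\left(q,E \right)} = \frac{\frac{5}{7} + \frac{4}{6}}{9} = \frac{5 \cdot \frac{1}{7} + 4 \cdot \frac{1}{6}}{9} = \frac{\frac{5}{7} + \frac{2}{3}}{9} = \frac{1}{9} \cdot \frac{29}{21} = \frac{29}{189}$)
$72 - 37 O{\left(l{\left(6,-4 \right)},8 \right)} = 72 - \frac{1073}{189} = \frac{12535}{189}$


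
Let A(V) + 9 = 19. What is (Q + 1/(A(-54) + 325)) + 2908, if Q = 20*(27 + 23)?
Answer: 1309181/335 ≈ 3908.0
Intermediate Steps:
A(V) = 10 (A(V) = -9 + 19 = 10)
Q = 1000 (Q = 20*50 = 1000)
(Q + 1/(A(-54) + 325)) + 2908 = (1000 + 1/(10 + 325)) + 2908 = (1000 + 1/335) + 2908 = 335001/335 + 2908 = 1309181/335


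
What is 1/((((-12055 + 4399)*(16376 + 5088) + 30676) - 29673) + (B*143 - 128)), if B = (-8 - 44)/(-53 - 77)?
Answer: -5/821637259 ≈ -6.0854e-9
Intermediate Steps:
B = ⅖ (B = -52/(-130) = -52*(-1/130) = ⅖ ≈ 0.40000)
1/((((-12055 + 4399)*(16376 + 5088) + 30676) - 29673) + (B*143 - 128)) = 1/((((-12055 + 4399)*(16376 + 5088) + 30676) - 29673) + ((⅖)*143 - 128)) = 1/(((-7656*21464 + 30676) - 29673) + (286/5 - 128)) = 1/(((-164328384 + 30676) - 29673) - 354/5) = 1/((-164297708 - 29673) - 354/5) = 1/(-164327381 - 354/5) = 1/(-821637259/5) = -5/821637259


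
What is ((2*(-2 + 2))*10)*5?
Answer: 0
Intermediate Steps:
((2*(-2 + 2))*10)*5 = ((2*0)*10)*5 = (0*10)*5 = 0*5 = 0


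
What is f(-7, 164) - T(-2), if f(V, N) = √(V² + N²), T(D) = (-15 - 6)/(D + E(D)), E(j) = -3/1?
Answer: -21/5 + √26945 ≈ 159.95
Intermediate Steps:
E(j) = -3 (E(j) = -3*1 = -3)
T(D) = -21/(-3 + D) (T(D) = (-15 - 6)/(D - 3) = -21/(-3 + D))
f(V, N) = √(N² + V²)
f(-7, 164) - T(-2) = √(164² + (-7)²) - (-21)/(-3 - 2) = √(26896 + 49) - (-21)/(-5) = √26945 - (-21)*(-1)/5 = √26945 - 1*21/5 = √26945 - 21/5 = -21/5 + √26945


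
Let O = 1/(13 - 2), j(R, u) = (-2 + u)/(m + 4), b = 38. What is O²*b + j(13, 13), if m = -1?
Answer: 1445/363 ≈ 3.9807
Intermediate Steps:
j(R, u) = -⅔ + u/3 (j(R, u) = (-2 + u)/(-1 + 4) = (-2 + u)/3 = (-2 + u)*(⅓) = -⅔ + u/3)
O = 1/11 ≈ 0.090909
O²*b + j(13, 13) = (1/11)²*38 + (-⅔ + (⅓)*13) = (1/121)*38 + (-⅔ + 13/3) = 38/121 + 11/3 = 1445/363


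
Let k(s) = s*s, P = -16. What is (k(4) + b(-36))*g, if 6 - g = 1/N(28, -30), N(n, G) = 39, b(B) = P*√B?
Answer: 3728/39 - 7456*I/13 ≈ 95.59 - 573.54*I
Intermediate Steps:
b(B) = -16*√B
k(s) = s²
g = 233/39 (g = 6 - 1/39 = 233/39 ≈ 5.9744)
(k(4) + b(-36))*g = (4² - 96*I)*(233/39) = (16 - 96*I)*(233/39) = 3728/39 - 7456*I/13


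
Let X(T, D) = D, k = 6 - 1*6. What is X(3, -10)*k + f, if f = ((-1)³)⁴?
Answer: 1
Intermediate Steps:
k = 0 (k = 6 - 6 = 0)
f = 1 (f = (-1)⁴ = 1)
X(3, -10)*k + f = -10*0 + 1 = 0 + 1 = 1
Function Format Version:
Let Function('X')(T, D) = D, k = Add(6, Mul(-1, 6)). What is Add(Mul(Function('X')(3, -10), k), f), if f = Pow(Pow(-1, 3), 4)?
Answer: 1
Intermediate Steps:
k = 0 (k = Add(6, -6) = 0)
f = 1 (f = Pow(-1, 4) = 1)
Add(Mul(Function('X')(3, -10), k), f) = Add(Mul(-10, 0), 1) = Add(0, 1) = 1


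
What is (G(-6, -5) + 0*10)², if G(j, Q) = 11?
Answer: 121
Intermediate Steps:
(G(-6, -5) + 0*10)² = (11 + 0*10)² = (11 + 0)² = 11² = 121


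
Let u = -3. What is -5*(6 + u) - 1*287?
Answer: -302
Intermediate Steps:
-5*(6 + u) - 1*287 = -5*(6 - 3) - 1*287 = -5*3 - 287 = -15 - 287 = -302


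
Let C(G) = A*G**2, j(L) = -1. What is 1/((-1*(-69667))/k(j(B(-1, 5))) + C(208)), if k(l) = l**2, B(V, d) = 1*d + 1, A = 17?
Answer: 1/805155 ≈ 1.2420e-6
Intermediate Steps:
B(V, d) = 1 + d (B(V, d) = d + 1 = 1 + d)
C(G) = 17*G**2
1/((-1*(-69667))/k(j(B(-1, 5))) + C(208)) = 1/((-1*(-69667))/((-1)**2) + 17*208**2) = 1/(69667/1 + 17*43264) = 1/(69667*1 + 735488) = 1/(69667 + 735488) = 1/805155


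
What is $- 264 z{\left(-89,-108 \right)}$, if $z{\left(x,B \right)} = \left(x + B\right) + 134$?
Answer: $16632$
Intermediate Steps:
$z{\left(x,B \right)} = 134 + B + x$ ($z{\left(x,B \right)} = \left(B + x\right) + 134 = 134 + B + x$)
$- 264 z{\left(-89,-108 \right)} = - 264 \left(134 - 108 - 89\right) = \left(-264\right) \left(-63\right) = 16632$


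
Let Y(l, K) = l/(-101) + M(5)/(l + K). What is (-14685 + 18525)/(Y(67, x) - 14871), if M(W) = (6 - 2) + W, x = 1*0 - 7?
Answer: -7756800/30040457 ≈ -0.25821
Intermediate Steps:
x = -7 (x = 0 - 7 = -7)
M(W) = 4 + W
Y(l, K) = 9/(K + l) - l/101 (Y(l, K) = l/(-101) + (4 + 5)/(l + K) = l*(-1/101) + 9/(K + l) = -l/101 + 9/(K + l) = 9/(K + l) - l/101)
(-14685 + 18525)/(Y(67, x) - 14871) = (-14685 + 18525)/((909 - 1*67² - 1*(-7)*67)/(101*(-7 + 67)) - 14871) = 3840/((1/101)*(909 - 1*4489 + 469)/60 - 14871) = 3840/((1/101)*(1/60)*(909 - 4489 + 469) - 14871) = 3840/((1/101)*(1/60)*(-3111) - 14871) = 3840/(-1037/2020 - 14871) = 3840/(-30040457/2020) = 3840*(-2020/30040457) = -7756800/30040457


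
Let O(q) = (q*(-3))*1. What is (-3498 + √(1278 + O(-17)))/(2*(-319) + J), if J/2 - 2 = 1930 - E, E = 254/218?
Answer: -190641/175690 + 109*√1329/351380 ≈ -1.0738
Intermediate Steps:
O(q) = -3*q (O(q) = -3*q*1 = -3*q)
E = 127/109 (E = 254*(1/218) = 127/109 ≈ 1.1651)
J = 420922/109 (J = 4 + 2*(1930 - 1*127/109) = 4 + 2*(1930 - 127/109) = 4 + 2*(210243/109) = 4 + 420486/109 = 420922/109 ≈ 3861.7)
(-3498 + √(1278 + O(-17)))/(2*(-319) + J) = (-3498 + √(1278 - 3*(-17)))/(2*(-319) + 420922/109) = (-3498 + √(1278 + 51))/(-638 + 420922/109) = (-3498 + √1329)/(351380/109) = (-3498 + √1329)*(109/351380) = -190641/175690 + 109*√1329/351380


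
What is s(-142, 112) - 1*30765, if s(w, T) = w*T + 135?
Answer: -46534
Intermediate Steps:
s(w, T) = 135 + T*w (s(w, T) = T*w + 135 = 135 + T*w)
s(-142, 112) - 1*30765 = (135 + 112*(-142)) - 1*30765 = (135 - 15904) - 30765 = -15769 - 30765 = -46534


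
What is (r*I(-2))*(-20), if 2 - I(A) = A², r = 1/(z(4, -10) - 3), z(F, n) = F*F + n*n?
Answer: 40/113 ≈ 0.35398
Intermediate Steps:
z(F, n) = F² + n²
r = 1/113 (r = 1/((4² + (-10)²) - 3) = 1/((16 + 100) - 3) = 1/(116 - 3) = 1/113 ≈ 0.0088496)
I(A) = 2 - A²
(r*I(-2))*(-20) = ((2 - 1*(-2)²)/113)*(-20) = ((2 - 1*4)/113)*(-20) = ((2 - 4)/113)*(-20) = ((1/113)*(-2))*(-20) = -2/113*(-20) = 40/113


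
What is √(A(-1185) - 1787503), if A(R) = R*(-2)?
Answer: I*√1785133 ≈ 1336.1*I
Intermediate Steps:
A(R) = -2*R
√(A(-1185) - 1787503) = √(-2*(-1185) - 1787503) = √(2370 - 1787503) = √(-1785133) = I*√1785133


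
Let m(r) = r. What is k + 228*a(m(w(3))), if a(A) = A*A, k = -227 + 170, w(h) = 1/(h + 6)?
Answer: -1463/27 ≈ -54.185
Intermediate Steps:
w(h) = 1/(6 + h)
k = -57
a(A) = A²
k + 228*a(m(w(3))) = -57 + 228*(1/(6 + 3))² = -57 + 228*(1/9)² = -57 + 228*(⅑)² = -57 + 228*(1/81) = -57 + 76/27 = -1463/27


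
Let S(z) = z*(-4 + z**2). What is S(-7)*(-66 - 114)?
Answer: 56700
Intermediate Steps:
S(-7)*(-66 - 114) = (-7*(-4 + (-7)**2))*(-66 - 114) = -7*(-4 + 49)*(-180) = -7*45*(-180) = -315*(-180) = 56700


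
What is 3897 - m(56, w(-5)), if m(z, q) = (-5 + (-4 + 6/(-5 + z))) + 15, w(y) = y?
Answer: 66145/17 ≈ 3890.9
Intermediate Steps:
m(z, q) = 6 + 6/(-5 + z) (m(z, q) = (-5 + (-4 + 6/(-5 + z))) + 15 = (-9 + 6/(-5 + z)) + 15 = 6 + 6/(-5 + z))
3897 - m(56, w(-5)) = 3897 - 6*(-4 + 56)/(-5 + 56) = 3897 - 6*52/51 = 3897 - 1*104/17 = 3897 - 104/17 = 66145/17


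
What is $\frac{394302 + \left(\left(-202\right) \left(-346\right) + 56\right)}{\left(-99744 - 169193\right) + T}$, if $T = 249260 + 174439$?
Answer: $\frac{232125}{77381} \approx 2.9998$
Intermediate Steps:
$T = 423699$
$\frac{394302 + \left(\left(-202\right) \left(-346\right) + 56\right)}{\left(-99744 - 169193\right) + T} = \frac{394302 + \left(\left(-202\right) \left(-346\right) + 56\right)}{\left(-99744 - 169193\right) + 423699} = \frac{394302 + \left(69892 + 56\right)}{-268937 + 423699} = \frac{394302 + 69948}{154762} = 464250 \cdot \frac{1}{154762} = \frac{232125}{77381}$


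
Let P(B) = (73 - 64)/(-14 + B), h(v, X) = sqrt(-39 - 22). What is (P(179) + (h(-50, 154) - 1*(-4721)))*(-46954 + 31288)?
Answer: -4067802228/55 - 15666*I*sqrt(61) ≈ -7.396e+7 - 1.2236e+5*I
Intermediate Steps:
h(v, X) = I*sqrt(61) (h(v, X) = sqrt(-61) = I*sqrt(61))
P(B) = 9/(-14 + B)
(P(179) + (h(-50, 154) - 1*(-4721)))*(-46954 + 31288) = (9/(-14 + 179) + (I*sqrt(61) - 1*(-4721)))*(-46954 + 31288) = (9/165 + (I*sqrt(61) + 4721))*(-15666) = (9*(1/165) + (4721 + I*sqrt(61)))*(-15666) = (3/55 + (4721 + I*sqrt(61)))*(-15666) = (259658/55 + I*sqrt(61))*(-15666) = -4067802228/55 - 15666*I*sqrt(61)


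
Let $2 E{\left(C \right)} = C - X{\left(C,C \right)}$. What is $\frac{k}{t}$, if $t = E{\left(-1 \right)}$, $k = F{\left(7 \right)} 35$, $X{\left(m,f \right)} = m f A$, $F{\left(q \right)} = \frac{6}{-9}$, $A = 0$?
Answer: $\frac{140}{3} \approx 46.667$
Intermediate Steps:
$F{\left(q \right)} = - \frac{2}{3}$ ($F{\left(q \right)} = 6 \left(- \frac{1}{9}\right) = - \frac{2}{3}$)
$X{\left(m,f \right)} = 0$ ($X{\left(m,f \right)} = m f 0 = f m 0 = 0$)
$k = - \frac{70}{3}$ ($k = \left(- \frac{2}{3}\right) 35 = - \frac{70}{3} \approx -23.333$)
$E{\left(C \right)} = \frac{C}{2}$ ($E{\left(C \right)} = \frac{C - 0}{2} = \frac{C + 0}{2} = \frac{C}{2}$)
$t = - \frac{1}{2}$ ($t = \frac{1}{2} \left(-1\right) = - \frac{1}{2} \approx -0.5$)
$\frac{k}{t} = - \frac{70}{3 \left(- \frac{1}{2}\right)} = \left(- \frac{70}{3}\right) \left(-2\right) = \frac{140}{3}$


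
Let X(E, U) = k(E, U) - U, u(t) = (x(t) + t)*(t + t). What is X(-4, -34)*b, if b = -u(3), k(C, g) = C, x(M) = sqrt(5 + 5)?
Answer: -540 - 180*sqrt(10) ≈ -1109.2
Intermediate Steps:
x(M) = sqrt(10)
u(t) = 2*t*(t + sqrt(10)) (u(t) = (sqrt(10) + t)*(t + t) = (t + sqrt(10))*(2*t) = 2*t*(t + sqrt(10)))
b = -18 - 6*sqrt(10) (b = -2*3*(3 + sqrt(10)) = -(18 + 6*sqrt(10)) = -18 - 6*sqrt(10) ≈ -36.974)
X(E, U) = E - U
X(-4, -34)*b = (-4 - 1*(-34))*(-18 - 6*sqrt(10)) = (-4 + 34)*(-18 - 6*sqrt(10)) = 30*(-18 - 6*sqrt(10)) = -540 - 180*sqrt(10)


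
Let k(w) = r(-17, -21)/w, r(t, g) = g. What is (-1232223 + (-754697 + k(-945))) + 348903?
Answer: -73710764/45 ≈ -1.6380e+6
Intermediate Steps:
k(w) = -21/w
(-1232223 + (-754697 + k(-945))) + 348903 = (-1232223 + (-754697 - 21/(-945))) + 348903 = (-1232223 + (-754697 - 21*(-1/945))) + 348903 = (-1232223 + (-754697 + 1/45)) + 348903 = (-1232223 - 33961364/45) + 348903 = -89411399/45 + 348903 = -73710764/45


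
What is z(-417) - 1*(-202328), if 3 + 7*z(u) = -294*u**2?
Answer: -49707073/7 ≈ -7.1010e+6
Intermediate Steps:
z(u) = -3/7 - 42*u**2 (z(u) = -3/7 + (-294*u**2)/7 = -3/7 - 42*u**2)
z(-417) - 1*(-202328) = (-3/7 - 42*(-417)**2) - 1*(-202328) = (-3/7 - 42*173889) + 202328 = (-3/7 - 7303338) + 202328 = -51123369/7 + 202328 = -49707073/7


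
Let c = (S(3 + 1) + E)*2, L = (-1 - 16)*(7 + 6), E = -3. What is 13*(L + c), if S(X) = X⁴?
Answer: 3705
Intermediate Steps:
L = -221 (L = -17*13 = -221)
c = 506 (c = ((3 + 1)⁴ - 3)*2 = (4⁴ - 3)*2 = (256 - 3)*2 = 253*2 = 506)
13*(L + c) = 13*(-221 + 506) = 13*285 = 3705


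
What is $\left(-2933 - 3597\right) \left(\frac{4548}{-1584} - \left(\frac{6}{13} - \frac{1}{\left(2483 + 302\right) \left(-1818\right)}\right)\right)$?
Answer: $\frac{3151382591243}{144805518} \approx 21763.0$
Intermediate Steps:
$\left(-2933 - 3597\right) \left(\frac{4548}{-1584} - \left(\frac{6}{13} - \frac{1}{\left(2483 + 302\right) \left(-1818\right)}\right)\right) = - 6530 \left(4548 \left(- \frac{1}{1584}\right) - \left(\frac{6}{13} - \frac{1}{2785} \left(- \frac{1}{1818}\right)\right)\right) = - 6530 \left(- \frac{379}{132} + \left(\frac{1}{2785} \left(- \frac{1}{1818}\right) - \frac{6}{13}\right)\right) = - 6530 \left(- \frac{379}{132} - \frac{30378793}{65820690}\right) = \left(-6530\right) \left(- \frac{4826007031}{1448055180}\right) = \frac{3151382591243}{144805518}$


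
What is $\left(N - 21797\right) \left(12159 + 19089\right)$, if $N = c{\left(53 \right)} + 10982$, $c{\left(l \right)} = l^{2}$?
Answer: $-250171488$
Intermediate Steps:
$N = 13791$ ($N = 53^{2} + 10982 = 2809 + 10982 = 13791$)
$\left(N - 21797\right) \left(12159 + 19089\right) = \left(13791 - 21797\right) \left(12159 + 19089\right) = \left(-8006\right) 31248 = -250171488$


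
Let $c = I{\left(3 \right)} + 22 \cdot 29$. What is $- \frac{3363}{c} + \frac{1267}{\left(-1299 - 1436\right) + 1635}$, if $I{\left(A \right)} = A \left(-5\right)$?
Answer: $- \frac{4488641}{685300} \approx -6.5499$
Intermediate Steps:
$I{\left(A \right)} = - 5 A$
$c = 623$ ($c = \left(-5\right) 3 + 22 \cdot 29 = -15 + 638 = 623$)
$- \frac{3363}{c} + \frac{1267}{\left(-1299 - 1436\right) + 1635} = - \frac{3363}{623} + \frac{1267}{\left(-1299 - 1436\right) + 1635} = \left(-3363\right) \frac{1}{623} + \frac{1267}{-2735 + 1635} = - \frac{3363}{623} + \frac{1267}{-1100} = - \frac{3363}{623} + 1267 \left(- \frac{1}{1100}\right) = - \frac{3363}{623} - \frac{1267}{1100} = - \frac{4488641}{685300}$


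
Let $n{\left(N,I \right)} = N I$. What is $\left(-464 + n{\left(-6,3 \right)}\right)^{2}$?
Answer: $232324$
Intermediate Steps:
$n{\left(N,I \right)} = I N$
$\left(-464 + n{\left(-6,3 \right)}\right)^{2} = \left(-464 + 3 \left(-6\right)\right)^{2} = \left(-464 - 18\right)^{2} = \left(-482\right)^{2} = 232324$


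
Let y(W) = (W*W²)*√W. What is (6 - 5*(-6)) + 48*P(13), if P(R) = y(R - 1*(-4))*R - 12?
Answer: -540 + 3065712*√17 ≈ 1.2640e+7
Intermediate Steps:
y(W) = W^(7/2) (y(W) = W³*√W = W^(7/2))
P(R) = -12 + R*(4 + R)^(7/2) (P(R) = (R - 1*(-4))^(7/2)*R - 12 = (R + 4)^(7/2)*R - 12 = (4 + R)^(7/2)*R - 12 = R*(4 + R)^(7/2) - 12 = -12 + R*(4 + R)^(7/2))
(6 - 5*(-6)) + 48*P(13) = (6 - 5*(-6)) + 48*(-12 + 13*(4 + 13)^(7/2)) = (6 + 30) + 48*(-12 + 13*17^(7/2)) = 36 + 48*(-12 + 13*(4913*√17)) = 36 + 48*(-12 + 63869*√17) = 36 + (-576 + 3065712*√17) = -540 + 3065712*√17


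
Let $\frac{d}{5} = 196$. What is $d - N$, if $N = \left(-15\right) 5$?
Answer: $1055$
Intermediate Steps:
$d = 980$ ($d = 5 \cdot 196 = 980$)
$N = -75$
$d - N = 980 - -75 = 980 + 75 = 1055$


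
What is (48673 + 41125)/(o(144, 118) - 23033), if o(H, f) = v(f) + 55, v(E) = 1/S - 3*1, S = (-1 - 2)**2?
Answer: -404091/103414 ≈ -3.9075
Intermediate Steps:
S = 9 (S = (-3)**2 = 9)
v(E) = -26/9 (v(E) = 1/9 - 3*1 = 1/9 - 3 = -26/9)
o(H, f) = 469/9 (o(H, f) = -26/9 + 55 = 469/9)
(48673 + 41125)/(o(144, 118) - 23033) = (48673 + 41125)/(469/9 - 23033) = 89798/(-206828/9) = 89798*(-9/206828) = -404091/103414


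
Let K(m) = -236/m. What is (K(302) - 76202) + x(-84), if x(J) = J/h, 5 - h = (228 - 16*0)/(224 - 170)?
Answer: -11522928/151 ≈ -76311.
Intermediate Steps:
h = 7/9 (h = 5 - (228 - 16*0)/(224 - 170) = 5 - (228 + 0)/54 = 5 - 228/54 = 5 - 1*38/9 = 5 - 38/9 = 7/9 ≈ 0.77778)
x(J) = 9*J/7 (x(J) = J/(7/9) = J*(9/7) = 9*J/7)
(K(302) - 76202) + x(-84) = (-236/302 - 76202) + (9/7)*(-84) = (-236*1/302 - 76202) - 108 = (-118/151 - 76202) - 108 = -11506620/151 - 108 = -11522928/151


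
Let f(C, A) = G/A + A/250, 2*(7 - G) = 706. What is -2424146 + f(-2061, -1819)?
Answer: -1102383615761/454750 ≈ -2.4242e+6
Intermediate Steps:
G = -346 (G = 7 - 1/2*706 = 7 - 353 = -346)
f(C, A) = -346/A + A/250
-2424146 + f(-2061, -1819) = -2424146 + (-346/(-1819) + (1/250)*(-1819)) = -2424146 + (-346*(-1/1819) - 1819/250) = -2424146 + (346/1819 - 1819/250) = -2424146 - 3222261/454750 = -1102383615761/454750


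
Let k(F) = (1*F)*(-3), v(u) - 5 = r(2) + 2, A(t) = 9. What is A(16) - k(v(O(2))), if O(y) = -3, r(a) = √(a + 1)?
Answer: 30 + 3*√3 ≈ 35.196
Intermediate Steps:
r(a) = √(1 + a)
v(u) = 7 + √3 (v(u) = 5 + (√(1 + 2) + 2) = 5 + (√3 + 2) = 5 + (2 + √3) = 7 + √3)
k(F) = -3*F (k(F) = F*(-3) = -3*F)
A(16) - k(v(O(2))) = 9 - (-3)*(7 + √3) = 9 - (-21 - 3*√3) = 9 + (21 + 3*√3) = 30 + 3*√3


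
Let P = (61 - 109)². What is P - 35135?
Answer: -32831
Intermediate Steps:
P = 2304 (P = (-48)² = 2304)
P - 35135 = 2304 - 35135 = -32831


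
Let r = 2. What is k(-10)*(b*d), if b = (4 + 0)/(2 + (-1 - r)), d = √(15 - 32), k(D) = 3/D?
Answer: 6*I*√17/5 ≈ 4.9477*I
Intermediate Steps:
d = I*√17 (d = √(-17) = I*√17 ≈ 4.1231*I)
b = -4 (b = (4 + 0)/(2 + (-1 - 1*2)) = 4/(2 + (-1 - 2)) = 4/(2 - 3) = 4/(-1) = 4*(-1) = -4)
k(-10)*(b*d) = (3/(-10))*(-4*I*√17) = (3*(-⅒))*(-4*I*√17) = -(-6)*I*√17/5 = 6*I*√17/5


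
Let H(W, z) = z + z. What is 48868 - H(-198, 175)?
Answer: 48518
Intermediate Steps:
H(W, z) = 2*z
48868 - H(-198, 175) = 48868 - 2*175 = 48868 - 1*350 = 48868 - 350 = 48518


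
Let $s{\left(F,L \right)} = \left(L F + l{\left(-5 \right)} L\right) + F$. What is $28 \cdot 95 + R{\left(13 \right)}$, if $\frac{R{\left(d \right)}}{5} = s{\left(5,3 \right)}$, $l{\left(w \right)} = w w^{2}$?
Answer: $885$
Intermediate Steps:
$l{\left(w \right)} = w^{3}$
$s{\left(F,L \right)} = F - 125 L + F L$ ($s{\left(F,L \right)} = \left(L F + \left(-5\right)^{3} L\right) + F = \left(F L - 125 L\right) + F = \left(- 125 L + F L\right) + F = F - 125 L + F L$)
$R{\left(d \right)} = -1775$ ($R{\left(d \right)} = 5 \left(5 - 375 + 5 \cdot 3\right) = 5 \left(5 - 375 + 15\right) = 5 \left(-355\right) = -1775$)
$28 \cdot 95 + R{\left(13 \right)} = 28 \cdot 95 - 1775 = 2660 - 1775 = 885$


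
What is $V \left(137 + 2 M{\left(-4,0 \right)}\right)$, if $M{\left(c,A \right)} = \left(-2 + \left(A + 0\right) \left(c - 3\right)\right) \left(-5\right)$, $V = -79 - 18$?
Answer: $-15229$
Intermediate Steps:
$V = -97$ ($V = -79 - 18 = -97$)
$M{\left(c,A \right)} = 10 - 5 A \left(-3 + c\right)$ ($M{\left(c,A \right)} = \left(-2 + A \left(-3 + c\right)\right) \left(-5\right) = 10 - 5 A \left(-3 + c\right)$)
$V \left(137 + 2 M{\left(-4,0 \right)}\right) = - 97 \left(137 + 2 \left(10 + 15 \cdot 0 - 0 \left(-4\right)\right)\right) = - 97 \left(137 + 2 \left(10 + 0 + 0\right)\right) = - 97 \left(137 + 2 \cdot 10\right) = - 97 \left(137 + 20\right) = \left(-97\right) 157 = -15229$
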